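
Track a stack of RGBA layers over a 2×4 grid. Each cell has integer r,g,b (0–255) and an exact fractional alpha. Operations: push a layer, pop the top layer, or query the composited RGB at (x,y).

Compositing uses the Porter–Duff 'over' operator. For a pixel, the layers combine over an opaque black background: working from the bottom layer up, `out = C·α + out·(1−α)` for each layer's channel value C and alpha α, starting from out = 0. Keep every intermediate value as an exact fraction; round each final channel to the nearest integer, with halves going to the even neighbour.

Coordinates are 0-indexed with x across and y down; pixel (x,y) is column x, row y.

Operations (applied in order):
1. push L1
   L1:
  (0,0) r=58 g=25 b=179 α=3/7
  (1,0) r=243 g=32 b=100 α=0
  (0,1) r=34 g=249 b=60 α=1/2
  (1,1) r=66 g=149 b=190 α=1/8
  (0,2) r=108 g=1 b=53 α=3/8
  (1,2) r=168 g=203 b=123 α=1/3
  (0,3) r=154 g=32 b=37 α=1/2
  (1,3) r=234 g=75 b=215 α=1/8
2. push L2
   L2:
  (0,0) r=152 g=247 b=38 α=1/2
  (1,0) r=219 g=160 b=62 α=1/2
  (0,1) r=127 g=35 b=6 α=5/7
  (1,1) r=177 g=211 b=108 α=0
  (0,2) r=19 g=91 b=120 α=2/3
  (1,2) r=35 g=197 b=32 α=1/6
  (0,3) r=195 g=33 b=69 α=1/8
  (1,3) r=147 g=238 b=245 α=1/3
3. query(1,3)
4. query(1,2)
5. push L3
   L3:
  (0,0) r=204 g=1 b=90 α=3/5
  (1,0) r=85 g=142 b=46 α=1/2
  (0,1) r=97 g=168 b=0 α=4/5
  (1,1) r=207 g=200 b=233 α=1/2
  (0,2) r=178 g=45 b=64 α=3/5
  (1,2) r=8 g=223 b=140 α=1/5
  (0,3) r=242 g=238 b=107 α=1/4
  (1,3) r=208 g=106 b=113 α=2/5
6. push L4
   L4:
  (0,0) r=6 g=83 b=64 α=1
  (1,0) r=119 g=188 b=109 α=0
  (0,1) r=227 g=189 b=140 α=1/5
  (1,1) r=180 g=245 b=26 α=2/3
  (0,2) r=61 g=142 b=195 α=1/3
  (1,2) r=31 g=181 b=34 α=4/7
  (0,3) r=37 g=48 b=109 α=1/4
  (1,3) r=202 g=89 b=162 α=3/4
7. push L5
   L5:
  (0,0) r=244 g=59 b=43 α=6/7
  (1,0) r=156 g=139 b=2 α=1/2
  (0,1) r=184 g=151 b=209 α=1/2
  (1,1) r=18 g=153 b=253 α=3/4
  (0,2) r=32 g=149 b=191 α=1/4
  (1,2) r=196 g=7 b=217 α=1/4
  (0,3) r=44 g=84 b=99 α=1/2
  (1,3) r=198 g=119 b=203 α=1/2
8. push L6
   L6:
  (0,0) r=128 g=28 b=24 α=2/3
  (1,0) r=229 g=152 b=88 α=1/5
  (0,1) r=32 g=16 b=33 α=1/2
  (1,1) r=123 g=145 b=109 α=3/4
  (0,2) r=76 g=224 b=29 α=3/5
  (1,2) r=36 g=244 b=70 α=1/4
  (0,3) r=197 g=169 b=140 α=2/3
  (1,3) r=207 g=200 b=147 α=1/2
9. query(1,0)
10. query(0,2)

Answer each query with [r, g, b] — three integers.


(1,3) stack=L1,L2; from [0,0,0]:
after L1 α=1/8: [117/4, 75/8, 215/8]
after L2 α=1/3: [137/2, 1027/12, 1195/12]
rounded: [68, 86, 100]

query (1,2) [L1,L2] — begin 0,0,0
+L1 (α=1/3) → [56, 203/3, 41]
+L2 (α=1/6) → [105/2, 803/9, 79/2]
= [52, 89, 40]

(1,0) stack=L1,L2,L3,L4,L5,L6; from [0,0,0]:
after L1 α=0: [0, 0, 0]
after L2 α=1/2: [219/2, 80, 31]
after L3 α=1/2: [389/4, 111, 77/2]
after L4 α=0: [389/4, 111, 77/2]
after L5 α=1/2: [1013/8, 125, 81/4]
after L6 α=1/5: [1471/10, 652/5, 169/5]
→ [147, 130, 34]

at x=0,y=2 over L1,L2,L3,L4,L5,L6:
+L1 (α=3/8) → [81/2, 3/8, 159/8]
+L2 (α=2/3) → [157/6, 1459/24, 693/8]
+L3 (α=3/5) → [1759/15, 3079/60, 1461/20]
+L4 (α=1/3) → [4433/45, 7339/90, 1137/10]
+L5 (α=1/4) → [4913/60, 11809/120, 5321/40]
+L6 (α=3/5) → [11753/150, 52129/300, 7061/100]
→ [78, 174, 71]


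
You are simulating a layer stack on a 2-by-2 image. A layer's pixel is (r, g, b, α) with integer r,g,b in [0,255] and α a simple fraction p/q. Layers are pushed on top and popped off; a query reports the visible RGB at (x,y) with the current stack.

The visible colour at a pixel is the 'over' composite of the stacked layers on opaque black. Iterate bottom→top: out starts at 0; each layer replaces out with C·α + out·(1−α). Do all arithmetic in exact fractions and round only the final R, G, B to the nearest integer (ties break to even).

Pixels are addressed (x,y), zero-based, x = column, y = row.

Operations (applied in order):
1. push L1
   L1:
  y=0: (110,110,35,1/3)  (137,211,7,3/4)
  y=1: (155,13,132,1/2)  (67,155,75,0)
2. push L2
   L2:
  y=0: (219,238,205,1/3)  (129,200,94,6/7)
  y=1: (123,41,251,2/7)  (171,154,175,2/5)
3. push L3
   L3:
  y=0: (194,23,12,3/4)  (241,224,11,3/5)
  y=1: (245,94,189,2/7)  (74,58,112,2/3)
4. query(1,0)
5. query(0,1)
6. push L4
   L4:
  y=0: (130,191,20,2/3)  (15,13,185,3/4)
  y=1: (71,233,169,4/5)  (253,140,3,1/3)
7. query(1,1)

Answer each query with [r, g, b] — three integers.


(1,0) stack=L1,L2,L3; from [0,0,0]:
after L1 α=3/4: [411/4, 633/4, 21/4]
after L2 α=6/7: [501/4, 5433/28, 2277/28]
after L3 α=3/5: [1947/10, 14841/70, 2739/70]
= [195, 212, 39]

query (0,1) [L1,L2,L3] — begin 0,0,0
+L1 (α=1/2) → [155/2, 13/2, 66]
+L2 (α=2/7) → [181/2, 229/14, 832/7]
+L3 (α=2/7) → [1885/14, 3777/98, 6806/49]
= [135, 39, 139]

at x=1,y=1 over L1,L2,L3,L4:
L1 α=0: [0, 0, 0]
L2 α=2/5: [342/5, 308/5, 70]
L3 α=2/3: [1082/15, 296/5, 98]
L4 α=1/3: [5959/45, 1292/15, 199/3]
= [132, 86, 66]


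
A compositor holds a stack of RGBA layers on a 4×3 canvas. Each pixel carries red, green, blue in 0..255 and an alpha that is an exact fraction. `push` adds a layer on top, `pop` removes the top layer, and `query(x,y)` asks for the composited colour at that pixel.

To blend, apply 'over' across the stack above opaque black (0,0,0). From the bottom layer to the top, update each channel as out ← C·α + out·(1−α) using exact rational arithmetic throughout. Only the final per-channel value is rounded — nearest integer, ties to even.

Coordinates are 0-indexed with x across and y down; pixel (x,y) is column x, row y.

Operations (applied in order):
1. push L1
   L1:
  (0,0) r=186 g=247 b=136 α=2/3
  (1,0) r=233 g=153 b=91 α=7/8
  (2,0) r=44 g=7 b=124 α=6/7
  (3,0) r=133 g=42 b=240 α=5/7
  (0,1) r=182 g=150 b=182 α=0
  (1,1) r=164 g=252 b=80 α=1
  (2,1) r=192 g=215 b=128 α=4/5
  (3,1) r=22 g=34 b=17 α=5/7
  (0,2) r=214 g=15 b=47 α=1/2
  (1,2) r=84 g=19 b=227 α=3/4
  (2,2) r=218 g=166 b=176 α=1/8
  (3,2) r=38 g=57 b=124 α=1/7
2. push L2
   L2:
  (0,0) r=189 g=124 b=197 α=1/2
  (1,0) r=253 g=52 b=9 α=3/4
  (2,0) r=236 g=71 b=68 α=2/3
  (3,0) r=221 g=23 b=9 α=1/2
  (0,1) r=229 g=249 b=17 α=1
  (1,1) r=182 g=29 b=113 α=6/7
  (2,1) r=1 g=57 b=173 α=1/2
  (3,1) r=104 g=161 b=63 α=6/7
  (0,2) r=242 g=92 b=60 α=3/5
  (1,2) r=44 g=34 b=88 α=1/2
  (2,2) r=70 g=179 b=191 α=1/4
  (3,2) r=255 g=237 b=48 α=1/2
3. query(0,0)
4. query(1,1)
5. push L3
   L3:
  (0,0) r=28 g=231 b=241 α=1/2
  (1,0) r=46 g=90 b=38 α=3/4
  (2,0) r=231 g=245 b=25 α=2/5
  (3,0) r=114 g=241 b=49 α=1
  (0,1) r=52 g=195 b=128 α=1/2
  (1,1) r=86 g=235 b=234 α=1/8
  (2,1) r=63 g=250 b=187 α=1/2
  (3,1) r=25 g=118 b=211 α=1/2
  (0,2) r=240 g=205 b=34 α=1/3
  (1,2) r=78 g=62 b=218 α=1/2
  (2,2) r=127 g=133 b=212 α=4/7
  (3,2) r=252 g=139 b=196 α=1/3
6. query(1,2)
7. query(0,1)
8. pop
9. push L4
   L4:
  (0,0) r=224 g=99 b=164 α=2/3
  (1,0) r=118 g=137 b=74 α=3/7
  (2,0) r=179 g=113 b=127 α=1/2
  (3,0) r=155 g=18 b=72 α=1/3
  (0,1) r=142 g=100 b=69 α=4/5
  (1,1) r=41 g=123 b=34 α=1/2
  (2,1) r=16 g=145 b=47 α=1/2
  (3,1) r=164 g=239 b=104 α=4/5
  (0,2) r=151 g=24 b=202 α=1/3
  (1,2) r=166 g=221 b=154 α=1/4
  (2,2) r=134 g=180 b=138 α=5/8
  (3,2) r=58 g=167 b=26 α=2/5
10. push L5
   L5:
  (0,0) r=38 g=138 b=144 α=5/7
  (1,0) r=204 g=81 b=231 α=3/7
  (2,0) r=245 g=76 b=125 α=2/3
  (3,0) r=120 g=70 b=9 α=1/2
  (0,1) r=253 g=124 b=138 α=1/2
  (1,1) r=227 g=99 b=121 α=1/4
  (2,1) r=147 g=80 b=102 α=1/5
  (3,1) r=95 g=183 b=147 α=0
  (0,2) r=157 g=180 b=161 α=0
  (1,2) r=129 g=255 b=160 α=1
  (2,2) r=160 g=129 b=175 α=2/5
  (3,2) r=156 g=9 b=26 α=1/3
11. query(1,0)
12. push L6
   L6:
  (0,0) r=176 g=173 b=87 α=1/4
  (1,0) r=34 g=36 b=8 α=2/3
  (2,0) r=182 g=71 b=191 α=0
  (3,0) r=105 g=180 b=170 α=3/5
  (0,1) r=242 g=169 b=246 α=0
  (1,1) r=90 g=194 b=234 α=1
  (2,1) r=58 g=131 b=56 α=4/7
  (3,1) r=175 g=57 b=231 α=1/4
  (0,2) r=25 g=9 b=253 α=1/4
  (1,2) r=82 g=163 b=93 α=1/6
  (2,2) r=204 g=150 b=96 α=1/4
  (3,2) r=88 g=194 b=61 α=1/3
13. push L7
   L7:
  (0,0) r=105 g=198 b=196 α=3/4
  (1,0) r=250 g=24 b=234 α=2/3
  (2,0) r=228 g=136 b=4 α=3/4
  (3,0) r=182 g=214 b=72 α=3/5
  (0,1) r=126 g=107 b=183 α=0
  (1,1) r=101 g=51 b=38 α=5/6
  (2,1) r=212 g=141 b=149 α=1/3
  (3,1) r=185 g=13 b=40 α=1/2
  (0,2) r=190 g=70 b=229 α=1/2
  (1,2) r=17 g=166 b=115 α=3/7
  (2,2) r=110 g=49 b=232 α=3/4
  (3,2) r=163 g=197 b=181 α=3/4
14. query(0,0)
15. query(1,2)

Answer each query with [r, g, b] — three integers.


at x=0,y=0 over L1,L2:
after L1 α=2/3: [124, 494/3, 272/3]
after L2 α=1/2: [313/2, 433/3, 863/6]
rounded: [156, 144, 144]

(1,1) stack=L1,L2; from [0,0,0]:
L1 α=1: [164, 252, 80]
L2 α=6/7: [1256/7, 426/7, 758/7]
rounded: [179, 61, 108]

at x=1,y=2 over L1,L2,L3:
after L1 α=3/4: [63, 57/4, 681/4]
after L2 α=1/2: [107/2, 193/8, 1033/8]
after L3 α=1/2: [263/4, 689/16, 2777/16]
→ [66, 43, 174]

(0,1) stack=L1,L2,L3; from [0,0,0]:
+L1 (α=0) → [0, 0, 0]
+L2 (α=1) → [229, 249, 17]
+L3 (α=1/2) → [281/2, 222, 145/2]
= [140, 222, 72]

at x=1,y=0 over L1,L2,L4,L5:
L1 α=7/8: [1631/8, 1071/8, 637/8]
L2 α=3/4: [7703/32, 2319/32, 853/32]
L4 α=3/7: [1505/8, 801/8, 2629/56]
L5 α=3/7: [2729/14, 1287/14, 12331/98]
= [195, 92, 126]

at x=0,y=0 over L1,L2,L4,L5,L6,L7:
L1 α=2/3: [124, 494/3, 272/3]
L2 α=1/2: [313/2, 433/3, 863/6]
L4 α=2/3: [403/2, 1027/9, 2831/18]
L5 α=5/7: [593/7, 8264/63, 9311/63]
L6 α=1/4: [3011/28, 11897/84, 5569/42]
L7 α=3/4: [11831/112, 61793/336, 30265/168]
rounded: [106, 184, 180]

query (1,2) [L1,L2,L4,L5,L6,L7] — begin 0,0,0
L1 α=3/4: [63, 57/4, 681/4]
L2 α=1/2: [107/2, 193/8, 1033/8]
L4 α=1/4: [653/8, 2347/32, 4331/32]
L5 α=1: [129, 255, 160]
L6 α=1/6: [727/6, 719/3, 893/6]
L7 α=3/7: [1607/21, 4370/21, 403/3]
= [77, 208, 134]


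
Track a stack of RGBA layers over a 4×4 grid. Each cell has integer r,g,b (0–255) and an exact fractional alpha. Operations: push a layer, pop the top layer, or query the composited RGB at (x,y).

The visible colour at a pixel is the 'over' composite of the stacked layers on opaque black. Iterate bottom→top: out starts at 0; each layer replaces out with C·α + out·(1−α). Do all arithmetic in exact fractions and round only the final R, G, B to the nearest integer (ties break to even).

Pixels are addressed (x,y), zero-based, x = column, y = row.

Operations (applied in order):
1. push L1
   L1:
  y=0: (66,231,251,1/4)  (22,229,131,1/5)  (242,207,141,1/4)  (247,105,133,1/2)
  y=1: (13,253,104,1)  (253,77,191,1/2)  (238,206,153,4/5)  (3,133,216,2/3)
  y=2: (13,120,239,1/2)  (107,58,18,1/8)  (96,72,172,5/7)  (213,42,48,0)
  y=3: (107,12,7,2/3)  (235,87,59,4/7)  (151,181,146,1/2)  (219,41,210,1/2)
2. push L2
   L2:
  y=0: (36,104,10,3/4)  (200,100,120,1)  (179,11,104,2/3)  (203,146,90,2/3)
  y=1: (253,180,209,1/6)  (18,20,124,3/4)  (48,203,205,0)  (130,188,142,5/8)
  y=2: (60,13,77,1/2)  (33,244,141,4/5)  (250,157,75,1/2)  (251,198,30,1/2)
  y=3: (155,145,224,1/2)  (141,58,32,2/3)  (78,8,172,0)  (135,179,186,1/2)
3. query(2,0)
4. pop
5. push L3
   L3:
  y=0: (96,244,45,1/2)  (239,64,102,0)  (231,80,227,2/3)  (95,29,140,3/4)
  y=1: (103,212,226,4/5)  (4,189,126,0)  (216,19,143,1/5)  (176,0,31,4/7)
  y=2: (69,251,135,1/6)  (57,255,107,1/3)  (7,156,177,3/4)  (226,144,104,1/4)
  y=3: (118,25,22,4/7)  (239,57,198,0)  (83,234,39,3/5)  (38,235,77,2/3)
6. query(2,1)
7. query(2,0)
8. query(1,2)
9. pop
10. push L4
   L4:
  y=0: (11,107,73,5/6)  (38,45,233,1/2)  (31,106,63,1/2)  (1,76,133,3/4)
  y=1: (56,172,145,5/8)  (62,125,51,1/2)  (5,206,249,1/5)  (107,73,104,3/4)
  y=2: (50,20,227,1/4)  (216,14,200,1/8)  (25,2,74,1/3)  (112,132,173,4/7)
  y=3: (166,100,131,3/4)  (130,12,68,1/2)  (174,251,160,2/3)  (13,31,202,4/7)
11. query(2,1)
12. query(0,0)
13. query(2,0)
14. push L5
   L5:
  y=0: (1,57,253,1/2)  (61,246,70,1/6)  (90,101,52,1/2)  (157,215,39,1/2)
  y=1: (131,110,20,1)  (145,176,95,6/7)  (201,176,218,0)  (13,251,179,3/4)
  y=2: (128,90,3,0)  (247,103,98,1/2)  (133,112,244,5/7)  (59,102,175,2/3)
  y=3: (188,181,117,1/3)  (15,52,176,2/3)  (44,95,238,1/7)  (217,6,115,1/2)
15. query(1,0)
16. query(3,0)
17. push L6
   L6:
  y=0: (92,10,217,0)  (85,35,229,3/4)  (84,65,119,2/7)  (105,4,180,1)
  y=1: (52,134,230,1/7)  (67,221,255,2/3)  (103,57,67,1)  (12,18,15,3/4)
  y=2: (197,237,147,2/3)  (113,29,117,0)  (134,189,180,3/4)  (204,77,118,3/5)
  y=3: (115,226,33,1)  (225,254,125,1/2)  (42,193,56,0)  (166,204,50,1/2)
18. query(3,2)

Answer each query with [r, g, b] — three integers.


at x=2,y=0 over L1,L2:
+L1 (α=1/4) → [121/2, 207/4, 141/4]
+L2 (α=2/3) → [279/2, 295/12, 973/12]
→ [140, 25, 81]

query (2,1) [L1,L3] — begin 0,0,0
after L1 α=4/5: [952/5, 824/5, 612/5]
after L3 α=1/5: [4888/25, 3391/25, 3163/25]
= [196, 136, 127]

at x=2,y=0 over L1,L3:
after L1 α=1/4: [121/2, 207/4, 141/4]
after L3 α=2/3: [1045/6, 847/12, 1957/12]
= [174, 71, 163]

at x=1,y=2 over L1,L3:
L1 α=1/8: [107/8, 29/4, 9/4]
L3 α=1/3: [335/12, 539/6, 223/6]
= [28, 90, 37]

at x=2,y=1 over L1,L4:
after L1 α=4/5: [952/5, 824/5, 612/5]
after L4 α=1/5: [3833/25, 4326/25, 3693/25]
→ [153, 173, 148]

(0,0) stack=L1,L4; from [0,0,0]:
+L1 (α=1/4) → [33/2, 231/4, 251/4]
+L4 (α=5/6) → [143/12, 2371/24, 1711/24]
= [12, 99, 71]

(2,0) stack=L1,L4; from [0,0,0]:
L1 α=1/4: [121/2, 207/4, 141/4]
L4 α=1/2: [183/4, 631/8, 393/8]
→ [46, 79, 49]

(1,0) stack=L1,L4,L5; from [0,0,0]:
after L1 α=1/5: [22/5, 229/5, 131/5]
after L4 α=1/2: [106/5, 227/5, 648/5]
after L5 α=1/6: [167/6, 473/6, 359/3]
rounded: [28, 79, 120]

query (3,0) [L1,L4,L5] — begin 0,0,0
after L1 α=1/2: [247/2, 105/2, 133/2]
after L4 α=3/4: [253/8, 561/8, 931/8]
after L5 α=1/2: [1509/16, 2281/16, 1243/16]
= [94, 143, 78]

at x=3,y=2 over L1,L4,L5,L6:
L1 α=0: [0, 0, 0]
L4 α=4/7: [64, 528/7, 692/7]
L5 α=2/3: [182/3, 652/7, 3142/21]
L6 α=3/5: [440/3, 2921/35, 13718/105]
= [147, 83, 131]


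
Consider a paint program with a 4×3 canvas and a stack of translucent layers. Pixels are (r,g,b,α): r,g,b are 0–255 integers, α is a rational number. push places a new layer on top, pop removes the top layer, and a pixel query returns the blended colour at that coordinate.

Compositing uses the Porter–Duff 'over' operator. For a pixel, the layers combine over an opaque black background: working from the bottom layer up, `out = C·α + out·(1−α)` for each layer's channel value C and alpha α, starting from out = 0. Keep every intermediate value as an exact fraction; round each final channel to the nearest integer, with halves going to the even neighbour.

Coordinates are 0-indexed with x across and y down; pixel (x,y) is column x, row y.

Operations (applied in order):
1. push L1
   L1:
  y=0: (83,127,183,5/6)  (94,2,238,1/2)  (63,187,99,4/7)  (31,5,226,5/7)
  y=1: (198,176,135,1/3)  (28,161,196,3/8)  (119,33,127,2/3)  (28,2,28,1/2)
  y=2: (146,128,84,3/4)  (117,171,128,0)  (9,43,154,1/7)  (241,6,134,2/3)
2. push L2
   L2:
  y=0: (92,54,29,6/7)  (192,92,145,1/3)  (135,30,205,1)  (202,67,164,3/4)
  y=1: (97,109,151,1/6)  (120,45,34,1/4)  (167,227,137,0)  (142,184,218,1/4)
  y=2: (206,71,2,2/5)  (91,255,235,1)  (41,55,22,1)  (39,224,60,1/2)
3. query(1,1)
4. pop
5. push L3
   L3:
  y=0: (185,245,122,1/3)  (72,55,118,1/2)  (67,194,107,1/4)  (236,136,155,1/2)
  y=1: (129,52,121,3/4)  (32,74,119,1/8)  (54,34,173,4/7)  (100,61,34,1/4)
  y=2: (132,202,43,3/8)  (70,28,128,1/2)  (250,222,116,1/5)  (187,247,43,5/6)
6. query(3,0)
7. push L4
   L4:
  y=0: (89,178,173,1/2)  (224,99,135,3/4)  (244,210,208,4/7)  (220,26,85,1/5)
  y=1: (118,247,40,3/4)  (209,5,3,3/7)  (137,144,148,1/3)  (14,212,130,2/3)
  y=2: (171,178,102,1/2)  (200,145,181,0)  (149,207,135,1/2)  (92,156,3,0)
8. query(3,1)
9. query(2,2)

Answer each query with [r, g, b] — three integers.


at x=1,y=1 over L1,L2:
+L1 (α=3/8) → [21/2, 483/8, 147/2]
+L2 (α=1/4) → [303/8, 1809/32, 509/8]
rounded: [38, 57, 64]

(3,0) stack=L1,L3; from [0,0,0]:
+L1 (α=5/7) → [155/7, 25/7, 1130/7]
+L3 (α=1/2) → [1807/14, 977/14, 2215/14]
rounded: [129, 70, 158]

at x=3,y=1 over L1,L3,L4:
+L1 (α=1/2) → [14, 1, 14]
+L3 (α=1/4) → [71/2, 16, 19]
+L4 (α=2/3) → [127/6, 440/3, 93]
rounded: [21, 147, 93]

(2,2) stack=L1,L3,L4; from [0,0,0]:
+L1 (α=1/7) → [9/7, 43/7, 22]
+L3 (α=1/5) → [1786/35, 1726/35, 204/5]
+L4 (α=1/2) → [7001/70, 8971/70, 879/10]
= [100, 128, 88]


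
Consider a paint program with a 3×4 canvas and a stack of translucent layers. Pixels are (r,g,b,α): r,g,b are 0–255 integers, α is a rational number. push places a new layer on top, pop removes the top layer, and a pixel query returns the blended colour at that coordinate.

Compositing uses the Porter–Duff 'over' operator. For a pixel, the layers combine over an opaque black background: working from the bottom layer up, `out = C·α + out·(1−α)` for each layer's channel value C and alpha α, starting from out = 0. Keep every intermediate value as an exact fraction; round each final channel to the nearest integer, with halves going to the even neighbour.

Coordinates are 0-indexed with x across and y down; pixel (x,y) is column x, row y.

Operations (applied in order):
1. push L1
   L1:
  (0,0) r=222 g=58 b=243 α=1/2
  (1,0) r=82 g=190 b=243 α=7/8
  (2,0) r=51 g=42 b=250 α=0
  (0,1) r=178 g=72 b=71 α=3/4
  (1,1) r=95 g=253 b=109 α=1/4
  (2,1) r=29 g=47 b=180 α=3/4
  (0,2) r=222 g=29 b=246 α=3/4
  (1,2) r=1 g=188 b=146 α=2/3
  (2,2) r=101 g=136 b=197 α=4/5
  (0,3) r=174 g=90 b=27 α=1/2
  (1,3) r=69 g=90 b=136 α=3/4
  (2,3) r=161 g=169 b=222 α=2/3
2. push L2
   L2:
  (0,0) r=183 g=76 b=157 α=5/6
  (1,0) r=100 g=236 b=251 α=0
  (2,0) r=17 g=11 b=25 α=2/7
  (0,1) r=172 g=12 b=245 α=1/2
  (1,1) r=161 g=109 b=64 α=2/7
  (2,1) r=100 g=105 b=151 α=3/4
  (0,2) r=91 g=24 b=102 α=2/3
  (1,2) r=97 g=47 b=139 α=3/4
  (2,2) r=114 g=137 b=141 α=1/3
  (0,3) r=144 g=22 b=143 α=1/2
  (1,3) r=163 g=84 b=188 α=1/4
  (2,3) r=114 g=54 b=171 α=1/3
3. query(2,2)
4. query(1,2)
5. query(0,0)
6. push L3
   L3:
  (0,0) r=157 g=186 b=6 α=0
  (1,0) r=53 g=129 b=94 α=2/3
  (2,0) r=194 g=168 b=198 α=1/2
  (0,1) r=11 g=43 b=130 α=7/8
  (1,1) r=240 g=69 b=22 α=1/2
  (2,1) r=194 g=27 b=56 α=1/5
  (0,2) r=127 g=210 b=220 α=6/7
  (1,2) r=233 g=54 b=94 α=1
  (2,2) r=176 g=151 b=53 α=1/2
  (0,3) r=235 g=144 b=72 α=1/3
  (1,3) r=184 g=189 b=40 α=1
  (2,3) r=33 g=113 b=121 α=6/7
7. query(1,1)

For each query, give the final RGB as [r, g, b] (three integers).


query (2,2) [L1,L2] — begin 0,0,0
L1 α=4/5: [404/5, 544/5, 788/5]
L2 α=1/3: [1378/15, 591/5, 2281/15]
rounded: [92, 118, 152]

at x=1,y=2 over L1,L2:
after L1 α=2/3: [2/3, 376/3, 292/3]
after L2 α=3/4: [875/12, 799/12, 1543/12]
rounded: [73, 67, 129]

(0,0) stack=L1,L2; from [0,0,0]:
+L1 (α=1/2) → [111, 29, 243/2]
+L2 (α=5/6) → [171, 409/6, 1813/12]
→ [171, 68, 151]

query (1,1) [L1,L2,L3] — begin 0,0,0
L1 α=1/4: [95/4, 253/4, 109/4]
L2 α=2/7: [1763/28, 2137/28, 151/4]
L3 α=1/2: [8483/56, 4069/56, 239/8]
= [151, 73, 30]


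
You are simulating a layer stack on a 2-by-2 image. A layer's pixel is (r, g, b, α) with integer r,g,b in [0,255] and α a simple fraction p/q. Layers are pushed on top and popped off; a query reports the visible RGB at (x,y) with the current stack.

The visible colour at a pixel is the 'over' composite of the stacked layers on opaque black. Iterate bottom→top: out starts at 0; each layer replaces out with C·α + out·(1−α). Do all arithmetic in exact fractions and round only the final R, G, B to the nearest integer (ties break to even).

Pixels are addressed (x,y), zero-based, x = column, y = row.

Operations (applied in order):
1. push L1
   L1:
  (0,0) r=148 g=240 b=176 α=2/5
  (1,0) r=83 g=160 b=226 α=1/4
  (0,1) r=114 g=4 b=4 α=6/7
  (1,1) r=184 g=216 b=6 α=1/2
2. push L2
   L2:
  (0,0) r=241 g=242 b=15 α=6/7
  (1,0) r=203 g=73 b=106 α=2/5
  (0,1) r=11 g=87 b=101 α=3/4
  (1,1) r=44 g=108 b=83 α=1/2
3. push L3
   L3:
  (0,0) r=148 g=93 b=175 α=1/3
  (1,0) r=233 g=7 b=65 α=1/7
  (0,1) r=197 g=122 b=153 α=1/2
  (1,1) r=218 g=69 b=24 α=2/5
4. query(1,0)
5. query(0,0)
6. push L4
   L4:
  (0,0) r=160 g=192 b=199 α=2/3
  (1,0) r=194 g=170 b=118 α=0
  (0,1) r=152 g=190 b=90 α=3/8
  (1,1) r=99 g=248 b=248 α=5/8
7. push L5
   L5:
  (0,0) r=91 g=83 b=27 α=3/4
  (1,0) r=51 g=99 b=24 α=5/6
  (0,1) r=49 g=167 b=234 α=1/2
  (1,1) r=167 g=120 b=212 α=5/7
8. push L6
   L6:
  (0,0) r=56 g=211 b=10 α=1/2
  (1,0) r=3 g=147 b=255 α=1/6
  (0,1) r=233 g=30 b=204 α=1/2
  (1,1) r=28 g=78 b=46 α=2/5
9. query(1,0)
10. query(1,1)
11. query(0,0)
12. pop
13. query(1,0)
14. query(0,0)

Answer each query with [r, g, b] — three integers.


(1,0) stack=L1,L2,L3; from [0,0,0]:
after L1 α=1/4: [83/4, 40, 113/2]
after L2 α=2/5: [1873/20, 266/5, 763/10]
after L3 α=1/7: [7949/70, 233/5, 2614/35]
= [114, 47, 75]

(0,0) stack=L1,L2,L3; from [0,0,0]:
L1 α=2/5: [296/5, 96, 352/5]
L2 α=6/7: [7526/35, 1548/7, 802/35]
L3 α=1/3: [6744/35, 1249/7, 7729/105]
= [193, 178, 74]

at x=1,y=0 over L1,L2,L3,L4,L5,L6:
after L1 α=1/4: [83/4, 40, 113/2]
after L2 α=2/5: [1873/20, 266/5, 763/10]
after L3 α=1/7: [7949/70, 233/5, 2614/35]
after L4 α=0: [7949/70, 233/5, 2614/35]
after L5 α=5/6: [25799/420, 1354/15, 3407/105]
after L6 α=1/6: [26051/504, 1795/18, 4381/63]
rounded: [52, 100, 70]

(1,1) stack=L1,L2,L3,L4,L5,L6; from [0,0,0]:
after L1 α=1/2: [92, 108, 3]
after L2 α=1/2: [68, 108, 43]
after L3 α=2/5: [128, 462/5, 177/5]
after L4 α=5/8: [879/8, 3793/20, 6731/40]
after L5 α=5/7: [4219/28, 1399/10, 27931/140]
after L6 α=2/5: [2845/28, 5757/50, 96673/700]
= [102, 115, 138]

at x=0,y=0 over L1,L2,L3,L4,L5,L6:
after L1 α=2/5: [296/5, 96, 352/5]
after L2 α=6/7: [7526/35, 1548/7, 802/35]
after L3 α=1/3: [6744/35, 1249/7, 7729/105]
after L4 α=2/3: [17944/105, 3937/21, 49519/315]
after L5 α=3/4: [46609/420, 4583/42, 37517/630]
after L6 α=1/2: [70129/840, 13445/84, 43817/1260]
→ [83, 160, 35]

(1,0) stack=L1,L2,L3,L4,L5; from [0,0,0]:
L1 α=1/4: [83/4, 40, 113/2]
L2 α=2/5: [1873/20, 266/5, 763/10]
L3 α=1/7: [7949/70, 233/5, 2614/35]
L4 α=0: [7949/70, 233/5, 2614/35]
L5 α=5/6: [25799/420, 1354/15, 3407/105]
= [61, 90, 32]

at x=0,y=0 over L1,L2,L3,L4,L5:
L1 α=2/5: [296/5, 96, 352/5]
L2 α=6/7: [7526/35, 1548/7, 802/35]
L3 α=1/3: [6744/35, 1249/7, 7729/105]
L4 α=2/3: [17944/105, 3937/21, 49519/315]
L5 α=3/4: [46609/420, 4583/42, 37517/630]
rounded: [111, 109, 60]


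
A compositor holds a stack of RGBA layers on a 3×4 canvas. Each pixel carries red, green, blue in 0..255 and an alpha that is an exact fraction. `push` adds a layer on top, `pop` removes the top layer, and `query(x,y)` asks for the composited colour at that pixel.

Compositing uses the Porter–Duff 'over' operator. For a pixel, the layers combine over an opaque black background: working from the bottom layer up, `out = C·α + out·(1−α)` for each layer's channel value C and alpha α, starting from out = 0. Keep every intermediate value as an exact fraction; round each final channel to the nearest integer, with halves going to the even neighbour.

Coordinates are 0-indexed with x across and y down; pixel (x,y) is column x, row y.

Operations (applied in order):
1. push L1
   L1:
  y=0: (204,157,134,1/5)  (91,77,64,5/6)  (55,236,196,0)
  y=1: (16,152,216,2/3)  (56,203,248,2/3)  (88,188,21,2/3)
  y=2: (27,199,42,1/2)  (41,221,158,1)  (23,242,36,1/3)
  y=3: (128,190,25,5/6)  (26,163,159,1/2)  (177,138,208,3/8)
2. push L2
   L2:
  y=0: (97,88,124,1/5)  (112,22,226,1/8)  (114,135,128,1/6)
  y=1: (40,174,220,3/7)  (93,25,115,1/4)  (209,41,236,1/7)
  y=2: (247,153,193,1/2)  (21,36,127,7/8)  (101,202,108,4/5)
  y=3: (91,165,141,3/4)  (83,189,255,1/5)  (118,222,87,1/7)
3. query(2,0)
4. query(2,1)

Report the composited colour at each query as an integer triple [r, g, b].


query (2,0) [L1,L2] — begin 0,0,0
+L1 (α=0) → [0, 0, 0]
+L2 (α=1/6) → [19, 45/2, 64/3]
rounded: [19, 22, 21]

at x=2,y=1 over L1,L2:
L1 α=2/3: [176/3, 376/3, 14]
L2 α=1/7: [561/7, 793/7, 320/7]
→ [80, 113, 46]


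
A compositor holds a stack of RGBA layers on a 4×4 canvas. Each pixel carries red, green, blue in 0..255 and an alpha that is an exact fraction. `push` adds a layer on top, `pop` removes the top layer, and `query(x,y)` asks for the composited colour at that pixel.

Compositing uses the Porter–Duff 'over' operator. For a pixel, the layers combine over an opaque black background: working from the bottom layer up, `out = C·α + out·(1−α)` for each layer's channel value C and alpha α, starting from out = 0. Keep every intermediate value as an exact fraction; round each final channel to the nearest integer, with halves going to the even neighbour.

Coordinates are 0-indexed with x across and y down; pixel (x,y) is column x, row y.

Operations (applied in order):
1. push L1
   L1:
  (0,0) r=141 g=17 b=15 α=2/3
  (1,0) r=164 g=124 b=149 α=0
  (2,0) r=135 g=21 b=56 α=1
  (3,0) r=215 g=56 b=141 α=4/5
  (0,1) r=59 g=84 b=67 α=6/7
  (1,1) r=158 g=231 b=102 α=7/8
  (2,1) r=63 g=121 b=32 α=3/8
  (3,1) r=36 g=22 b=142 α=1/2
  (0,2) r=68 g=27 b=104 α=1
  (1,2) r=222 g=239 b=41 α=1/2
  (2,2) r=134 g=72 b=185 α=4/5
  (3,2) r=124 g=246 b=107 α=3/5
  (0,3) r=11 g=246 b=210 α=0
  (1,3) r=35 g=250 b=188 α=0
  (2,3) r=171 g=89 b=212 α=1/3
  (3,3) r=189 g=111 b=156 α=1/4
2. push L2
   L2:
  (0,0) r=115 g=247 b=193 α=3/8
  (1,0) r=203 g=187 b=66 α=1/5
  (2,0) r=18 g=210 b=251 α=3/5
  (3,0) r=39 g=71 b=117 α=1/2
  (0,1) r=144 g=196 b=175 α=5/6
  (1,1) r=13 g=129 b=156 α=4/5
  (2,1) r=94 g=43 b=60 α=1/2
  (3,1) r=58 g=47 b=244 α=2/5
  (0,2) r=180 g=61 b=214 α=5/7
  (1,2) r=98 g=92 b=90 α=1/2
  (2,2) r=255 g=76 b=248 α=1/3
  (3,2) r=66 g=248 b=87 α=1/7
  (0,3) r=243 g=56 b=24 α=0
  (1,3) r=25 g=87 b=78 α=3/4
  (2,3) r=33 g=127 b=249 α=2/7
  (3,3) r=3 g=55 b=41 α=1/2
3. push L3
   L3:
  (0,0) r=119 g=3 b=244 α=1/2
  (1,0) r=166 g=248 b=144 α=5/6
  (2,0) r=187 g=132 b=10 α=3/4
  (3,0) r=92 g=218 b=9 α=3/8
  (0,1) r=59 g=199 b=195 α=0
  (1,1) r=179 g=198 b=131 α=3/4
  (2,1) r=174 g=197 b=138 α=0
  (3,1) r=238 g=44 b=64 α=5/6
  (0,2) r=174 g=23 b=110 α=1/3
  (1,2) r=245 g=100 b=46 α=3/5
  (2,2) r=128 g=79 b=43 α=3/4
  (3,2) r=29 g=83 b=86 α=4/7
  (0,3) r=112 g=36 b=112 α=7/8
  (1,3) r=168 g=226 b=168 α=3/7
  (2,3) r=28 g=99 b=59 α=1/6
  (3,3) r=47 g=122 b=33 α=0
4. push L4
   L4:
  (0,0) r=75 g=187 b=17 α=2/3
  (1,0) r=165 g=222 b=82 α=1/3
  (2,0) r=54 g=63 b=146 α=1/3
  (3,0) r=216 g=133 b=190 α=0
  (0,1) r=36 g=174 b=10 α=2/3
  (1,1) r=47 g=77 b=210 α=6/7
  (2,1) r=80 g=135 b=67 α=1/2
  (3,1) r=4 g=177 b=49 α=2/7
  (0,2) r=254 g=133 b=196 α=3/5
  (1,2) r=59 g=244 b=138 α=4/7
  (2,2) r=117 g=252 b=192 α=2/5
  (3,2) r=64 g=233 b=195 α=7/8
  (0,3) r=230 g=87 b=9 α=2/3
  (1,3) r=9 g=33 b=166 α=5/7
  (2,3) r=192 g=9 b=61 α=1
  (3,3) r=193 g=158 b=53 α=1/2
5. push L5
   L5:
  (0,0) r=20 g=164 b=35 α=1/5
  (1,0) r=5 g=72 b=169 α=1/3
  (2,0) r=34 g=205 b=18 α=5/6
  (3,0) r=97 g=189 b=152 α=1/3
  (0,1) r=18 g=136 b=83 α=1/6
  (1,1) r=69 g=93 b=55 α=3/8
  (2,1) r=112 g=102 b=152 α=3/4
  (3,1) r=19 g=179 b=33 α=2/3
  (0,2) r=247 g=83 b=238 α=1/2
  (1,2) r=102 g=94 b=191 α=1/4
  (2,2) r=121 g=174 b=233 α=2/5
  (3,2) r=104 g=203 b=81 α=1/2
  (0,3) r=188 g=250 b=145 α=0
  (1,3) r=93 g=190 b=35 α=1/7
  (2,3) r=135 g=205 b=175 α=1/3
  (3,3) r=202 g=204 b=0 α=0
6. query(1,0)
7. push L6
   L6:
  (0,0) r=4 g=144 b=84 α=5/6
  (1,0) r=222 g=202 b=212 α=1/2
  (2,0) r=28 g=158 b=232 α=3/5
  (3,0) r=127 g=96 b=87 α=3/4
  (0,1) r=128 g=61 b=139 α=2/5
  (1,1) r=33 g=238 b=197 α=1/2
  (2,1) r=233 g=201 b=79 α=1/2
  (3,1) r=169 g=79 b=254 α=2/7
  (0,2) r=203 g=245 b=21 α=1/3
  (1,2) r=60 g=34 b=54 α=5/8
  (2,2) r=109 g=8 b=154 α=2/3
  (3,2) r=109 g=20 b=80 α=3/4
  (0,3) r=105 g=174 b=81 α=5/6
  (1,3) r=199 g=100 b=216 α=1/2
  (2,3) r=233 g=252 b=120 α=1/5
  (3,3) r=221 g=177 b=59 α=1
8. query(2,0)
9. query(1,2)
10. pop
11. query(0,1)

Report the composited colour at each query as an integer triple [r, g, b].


(1,0) stack=L1,L2,L3,L4,L5; from [0,0,0]:
L1 α=0: [0, 0, 0]
L2 α=1/5: [203/5, 187/5, 66/5]
L3 α=5/6: [1451/10, 2129/10, 611/5]
L4 α=1/3: [2276/15, 3239/15, 544/5]
L5 α=1/3: [4627/45, 7558/45, 1933/15]
rounded: [103, 168, 129]

query (2,0) [L1,L2,L3,L4,L5,L6] — begin 0,0,0
L1 α=1: [135, 21, 56]
L2 α=3/5: [324/5, 672/5, 173]
L3 α=3/4: [3129/20, 663/5, 203/4]
L4 α=1/3: [1223/10, 547/5, 165/2]
L5 α=5/6: [2923/60, 2836/15, 115/4]
L6 α=3/5: [5443/150, 12782/75, 1507/10]
→ [36, 170, 151]

query (1,2) [L1,L2,L3,L4,L5,L6] — begin 0,0,0
L1 α=1/2: [111, 239/2, 41/2]
L2 α=1/2: [209/2, 423/4, 221/4]
L3 α=3/5: [944/5, 1023/10, 497/10]
L4 α=4/7: [4012/35, 12829/70, 7011/70]
L5 α=1/4: [7803/70, 45067/280, 34403/280]
L6 α=5/8: [44409/560, 182801/2240, 178809/2240]
= [79, 82, 80]

(0,1) stack=L1,L2,L3,L4,L5; from [0,0,0]:
after L1 α=6/7: [354/7, 72, 402/7]
after L2 α=5/6: [899/7, 526/3, 6527/42]
after L3 α=0: [899/7, 526/3, 6527/42]
after L4 α=2/3: [1403/21, 1570/9, 7367/126]
after L5 α=1/6: [7393/126, 4537/27, 47293/756]
= [59, 168, 63]


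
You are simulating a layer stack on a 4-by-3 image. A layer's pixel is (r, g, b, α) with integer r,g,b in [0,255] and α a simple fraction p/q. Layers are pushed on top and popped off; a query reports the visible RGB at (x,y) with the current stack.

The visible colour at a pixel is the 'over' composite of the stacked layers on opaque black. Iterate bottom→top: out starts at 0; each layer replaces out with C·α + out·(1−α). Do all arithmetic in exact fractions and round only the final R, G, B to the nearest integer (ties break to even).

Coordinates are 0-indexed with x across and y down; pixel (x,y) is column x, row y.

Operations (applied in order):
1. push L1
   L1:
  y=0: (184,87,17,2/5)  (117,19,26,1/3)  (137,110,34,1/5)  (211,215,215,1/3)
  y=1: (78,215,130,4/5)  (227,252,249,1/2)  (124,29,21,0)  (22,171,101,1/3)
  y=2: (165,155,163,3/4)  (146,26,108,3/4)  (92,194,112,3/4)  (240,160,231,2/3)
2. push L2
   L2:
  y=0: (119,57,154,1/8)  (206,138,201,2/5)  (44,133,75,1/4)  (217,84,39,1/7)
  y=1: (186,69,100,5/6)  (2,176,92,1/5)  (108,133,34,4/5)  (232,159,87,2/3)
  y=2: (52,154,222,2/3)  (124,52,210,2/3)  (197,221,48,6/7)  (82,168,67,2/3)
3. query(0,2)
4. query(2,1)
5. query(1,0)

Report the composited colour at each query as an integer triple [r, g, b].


at x=0,y=2 over L1,L2:
after L1 α=3/4: [495/4, 465/4, 489/4]
after L2 α=2/3: [911/12, 1697/12, 755/4]
= [76, 141, 189]

(2,1) stack=L1,L2; from [0,0,0]:
after L1 α=0: [0, 0, 0]
after L2 α=4/5: [432/5, 532/5, 136/5]
rounded: [86, 106, 27]

at x=1,y=0 over L1,L2:
L1 α=1/3: [39, 19/3, 26/3]
L2 α=2/5: [529/5, 59, 428/5]
rounded: [106, 59, 86]


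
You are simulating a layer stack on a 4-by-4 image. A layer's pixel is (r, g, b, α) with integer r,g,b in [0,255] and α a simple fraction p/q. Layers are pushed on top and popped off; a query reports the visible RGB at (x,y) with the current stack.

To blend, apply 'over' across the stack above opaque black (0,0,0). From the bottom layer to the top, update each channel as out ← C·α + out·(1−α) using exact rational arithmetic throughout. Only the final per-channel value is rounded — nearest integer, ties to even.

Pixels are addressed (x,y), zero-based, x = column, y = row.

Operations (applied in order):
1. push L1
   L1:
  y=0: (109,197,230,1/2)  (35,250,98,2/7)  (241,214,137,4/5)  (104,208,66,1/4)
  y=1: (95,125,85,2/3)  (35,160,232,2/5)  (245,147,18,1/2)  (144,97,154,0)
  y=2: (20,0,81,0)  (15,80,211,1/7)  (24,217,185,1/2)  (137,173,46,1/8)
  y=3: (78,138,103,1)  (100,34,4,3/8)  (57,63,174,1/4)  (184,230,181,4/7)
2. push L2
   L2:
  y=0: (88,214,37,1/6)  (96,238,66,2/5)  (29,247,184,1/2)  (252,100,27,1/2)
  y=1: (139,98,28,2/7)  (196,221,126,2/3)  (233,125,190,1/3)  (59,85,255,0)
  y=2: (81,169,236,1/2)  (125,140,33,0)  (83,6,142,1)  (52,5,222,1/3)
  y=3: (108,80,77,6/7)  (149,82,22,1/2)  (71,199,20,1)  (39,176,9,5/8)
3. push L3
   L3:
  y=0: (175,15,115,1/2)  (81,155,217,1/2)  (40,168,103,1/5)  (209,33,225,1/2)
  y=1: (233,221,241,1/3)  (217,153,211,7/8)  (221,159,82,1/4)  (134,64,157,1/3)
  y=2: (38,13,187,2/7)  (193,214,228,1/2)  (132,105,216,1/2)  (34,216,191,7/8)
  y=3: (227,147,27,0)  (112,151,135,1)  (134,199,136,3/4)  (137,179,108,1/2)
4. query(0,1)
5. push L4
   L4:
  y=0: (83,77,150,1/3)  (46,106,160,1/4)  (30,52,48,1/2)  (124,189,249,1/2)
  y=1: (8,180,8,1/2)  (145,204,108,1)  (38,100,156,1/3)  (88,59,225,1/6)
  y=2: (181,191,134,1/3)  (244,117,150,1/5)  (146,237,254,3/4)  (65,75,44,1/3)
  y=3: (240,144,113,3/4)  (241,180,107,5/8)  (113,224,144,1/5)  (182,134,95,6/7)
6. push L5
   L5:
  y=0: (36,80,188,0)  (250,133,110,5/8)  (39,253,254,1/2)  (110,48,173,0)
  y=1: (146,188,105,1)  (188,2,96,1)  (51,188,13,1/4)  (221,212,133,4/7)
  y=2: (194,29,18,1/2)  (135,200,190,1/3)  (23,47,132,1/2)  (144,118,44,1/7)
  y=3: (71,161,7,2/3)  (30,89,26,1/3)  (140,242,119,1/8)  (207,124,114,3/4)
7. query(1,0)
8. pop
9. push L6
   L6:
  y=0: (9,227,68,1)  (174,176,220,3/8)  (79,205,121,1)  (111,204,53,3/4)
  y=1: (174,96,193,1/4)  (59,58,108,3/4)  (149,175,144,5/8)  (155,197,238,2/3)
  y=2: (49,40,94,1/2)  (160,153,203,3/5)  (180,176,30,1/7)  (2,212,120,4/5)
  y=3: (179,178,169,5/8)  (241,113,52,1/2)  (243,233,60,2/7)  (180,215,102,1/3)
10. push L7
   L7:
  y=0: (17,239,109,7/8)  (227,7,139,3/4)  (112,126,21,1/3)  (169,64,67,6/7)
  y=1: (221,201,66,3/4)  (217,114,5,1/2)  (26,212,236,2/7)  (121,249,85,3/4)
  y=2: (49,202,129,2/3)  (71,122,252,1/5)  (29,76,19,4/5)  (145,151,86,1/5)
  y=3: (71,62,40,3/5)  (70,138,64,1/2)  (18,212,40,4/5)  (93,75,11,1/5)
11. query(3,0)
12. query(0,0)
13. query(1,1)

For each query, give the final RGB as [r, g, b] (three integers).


(0,1) stack=L1,L2,L3; from [0,0,0]:
after L1 α=2/3: [190/3, 250/3, 170/3]
after L2 α=2/7: [1784/21, 1838/21, 1018/21]
after L3 α=1/3: [8461/63, 8317/63, 7097/63]
→ [134, 132, 113]

(1,0) stack=L1,L2,L3,L4,L5; from [0,0,0]:
after L1 α=2/7: [10, 500/7, 28]
after L2 α=2/5: [222/5, 4832/35, 216/5]
after L3 α=1/2: [627/10, 10257/70, 1301/10]
after L4 α=1/4: [2341/40, 38191/280, 5503/40]
after L5 α=5/8: [57023/320, 300773/2240, 38509/320]
rounded: [178, 134, 120]

at x=3,y=0 over L1,L2,L3,L4,L6,L7:
+L1 (α=1/4) → [26, 52, 33/2]
+L2 (α=1/2) → [139, 76, 87/4]
+L3 (α=1/2) → [174, 109/2, 987/8]
+L4 (α=1/2) → [149, 487/4, 2979/16]
+L6 (α=3/4) → [241/2, 2935/16, 5523/64]
+L7 (α=6/7) → [2269/14, 1297/16, 31251/448]
→ [162, 81, 70]

(0,0) stack=L1,L2,L3,L4,L6,L7; from [0,0,0]:
L1 α=1/2: [109/2, 197/2, 115]
L2 α=1/6: [721/12, 471/4, 102]
L3 α=1/2: [2821/24, 531/8, 217/2]
L4 α=1/3: [3817/36, 839/12, 367/3]
L6 α=1: [9, 227, 68]
L7 α=7/8: [16, 475/2, 831/8]
→ [16, 238, 104]

at x=1,y=1 over L1,L2,L3,L4,L6,L7:
L1 α=2/5: [14, 64, 464/5]
L2 α=2/3: [406/3, 506/3, 1724/15]
L3 α=7/8: [4963/24, 3719/24, 23879/120]
L4 α=1: [145, 204, 108]
L6 α=3/4: [161/2, 189/2, 108]
L7 α=1/2: [595/4, 417/4, 113/2]
rounded: [149, 104, 56]


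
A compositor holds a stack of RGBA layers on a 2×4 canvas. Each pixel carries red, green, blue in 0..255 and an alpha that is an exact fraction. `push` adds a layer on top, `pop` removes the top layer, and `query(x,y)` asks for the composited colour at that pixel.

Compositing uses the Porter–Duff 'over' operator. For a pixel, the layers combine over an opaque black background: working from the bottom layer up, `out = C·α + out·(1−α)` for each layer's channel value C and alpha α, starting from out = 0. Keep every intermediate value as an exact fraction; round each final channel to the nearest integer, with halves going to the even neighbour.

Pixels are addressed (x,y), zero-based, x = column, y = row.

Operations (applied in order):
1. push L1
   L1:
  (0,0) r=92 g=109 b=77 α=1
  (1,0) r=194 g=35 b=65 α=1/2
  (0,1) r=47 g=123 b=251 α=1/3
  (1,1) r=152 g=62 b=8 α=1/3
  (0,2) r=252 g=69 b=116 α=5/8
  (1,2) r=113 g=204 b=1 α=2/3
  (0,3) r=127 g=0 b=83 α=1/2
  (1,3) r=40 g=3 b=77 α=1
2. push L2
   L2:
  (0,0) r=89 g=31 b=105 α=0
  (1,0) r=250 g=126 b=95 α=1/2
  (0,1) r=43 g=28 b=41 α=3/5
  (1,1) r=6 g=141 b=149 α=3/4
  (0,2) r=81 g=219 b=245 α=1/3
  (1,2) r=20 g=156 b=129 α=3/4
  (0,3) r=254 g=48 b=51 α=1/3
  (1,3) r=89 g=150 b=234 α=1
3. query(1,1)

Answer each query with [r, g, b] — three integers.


query (1,1) [L1,L2] — begin 0,0,0
L1 α=1/3: [152/3, 62/3, 8/3]
L2 α=3/4: [103/6, 1331/12, 1349/12]
= [17, 111, 112]


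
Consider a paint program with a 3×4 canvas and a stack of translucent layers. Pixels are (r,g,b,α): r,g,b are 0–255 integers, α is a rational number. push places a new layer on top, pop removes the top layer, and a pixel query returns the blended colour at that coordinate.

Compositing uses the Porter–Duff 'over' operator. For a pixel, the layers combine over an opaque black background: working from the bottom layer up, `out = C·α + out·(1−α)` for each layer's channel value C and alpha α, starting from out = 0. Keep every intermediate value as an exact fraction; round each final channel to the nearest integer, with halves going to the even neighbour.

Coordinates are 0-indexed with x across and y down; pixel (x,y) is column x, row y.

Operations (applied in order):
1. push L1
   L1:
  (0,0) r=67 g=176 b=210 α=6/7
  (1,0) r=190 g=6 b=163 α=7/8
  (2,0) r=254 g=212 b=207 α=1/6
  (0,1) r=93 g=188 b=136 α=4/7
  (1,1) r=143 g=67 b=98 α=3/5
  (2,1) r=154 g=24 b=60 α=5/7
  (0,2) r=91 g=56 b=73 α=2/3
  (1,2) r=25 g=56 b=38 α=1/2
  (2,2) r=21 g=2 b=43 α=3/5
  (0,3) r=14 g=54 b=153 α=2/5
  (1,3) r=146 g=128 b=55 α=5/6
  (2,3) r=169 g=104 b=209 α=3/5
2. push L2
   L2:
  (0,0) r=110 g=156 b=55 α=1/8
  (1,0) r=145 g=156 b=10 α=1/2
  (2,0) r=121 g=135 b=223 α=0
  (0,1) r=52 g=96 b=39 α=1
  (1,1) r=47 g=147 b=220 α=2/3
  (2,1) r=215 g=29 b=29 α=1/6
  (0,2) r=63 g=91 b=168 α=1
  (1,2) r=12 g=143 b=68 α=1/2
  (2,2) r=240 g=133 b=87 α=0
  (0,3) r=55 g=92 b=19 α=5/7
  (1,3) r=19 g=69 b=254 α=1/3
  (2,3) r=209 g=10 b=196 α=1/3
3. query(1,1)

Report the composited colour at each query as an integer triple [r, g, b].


(1,1) stack=L1,L2; from [0,0,0]:
L1 α=3/5: [429/5, 201/5, 294/5]
L2 α=2/3: [899/15, 557/5, 2494/15]
rounded: [60, 111, 166]


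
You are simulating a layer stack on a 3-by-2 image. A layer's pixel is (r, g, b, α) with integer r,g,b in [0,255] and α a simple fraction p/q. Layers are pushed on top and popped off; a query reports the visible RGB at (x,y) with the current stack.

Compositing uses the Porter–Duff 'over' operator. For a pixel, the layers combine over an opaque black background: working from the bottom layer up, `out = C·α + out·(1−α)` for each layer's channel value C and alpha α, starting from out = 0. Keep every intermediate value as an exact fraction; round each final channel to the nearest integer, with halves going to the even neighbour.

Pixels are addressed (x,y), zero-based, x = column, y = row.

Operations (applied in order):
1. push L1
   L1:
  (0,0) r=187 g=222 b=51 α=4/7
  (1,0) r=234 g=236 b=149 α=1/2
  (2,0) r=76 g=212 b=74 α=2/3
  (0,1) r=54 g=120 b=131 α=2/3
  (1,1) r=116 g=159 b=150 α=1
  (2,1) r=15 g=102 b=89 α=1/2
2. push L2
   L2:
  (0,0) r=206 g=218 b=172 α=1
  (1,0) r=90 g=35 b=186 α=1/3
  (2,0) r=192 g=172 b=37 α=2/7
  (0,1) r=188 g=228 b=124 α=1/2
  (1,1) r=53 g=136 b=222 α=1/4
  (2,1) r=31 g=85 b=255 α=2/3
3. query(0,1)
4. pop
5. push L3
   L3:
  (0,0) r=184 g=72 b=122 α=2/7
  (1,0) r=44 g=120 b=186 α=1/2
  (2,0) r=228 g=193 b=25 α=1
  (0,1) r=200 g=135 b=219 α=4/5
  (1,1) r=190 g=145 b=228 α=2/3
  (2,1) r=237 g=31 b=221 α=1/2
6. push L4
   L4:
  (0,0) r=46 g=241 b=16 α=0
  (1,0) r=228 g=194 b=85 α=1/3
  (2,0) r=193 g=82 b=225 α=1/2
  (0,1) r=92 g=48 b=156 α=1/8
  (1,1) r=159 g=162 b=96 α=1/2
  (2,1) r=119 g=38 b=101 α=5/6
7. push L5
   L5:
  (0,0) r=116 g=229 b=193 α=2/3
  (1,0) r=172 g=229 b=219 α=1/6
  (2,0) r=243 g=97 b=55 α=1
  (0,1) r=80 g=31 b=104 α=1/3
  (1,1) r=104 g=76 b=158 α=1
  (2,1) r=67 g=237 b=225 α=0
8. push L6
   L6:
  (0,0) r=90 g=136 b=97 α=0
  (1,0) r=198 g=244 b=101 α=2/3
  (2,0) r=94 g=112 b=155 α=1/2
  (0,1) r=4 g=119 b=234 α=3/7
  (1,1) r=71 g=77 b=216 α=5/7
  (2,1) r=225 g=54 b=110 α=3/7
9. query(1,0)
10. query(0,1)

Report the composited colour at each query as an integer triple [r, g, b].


at x=0,y=1 over L1,L2:
+L1 (α=2/3) → [36, 80, 262/3]
+L2 (α=1/2) → [112, 154, 317/3]
→ [112, 154, 106]

at x=1,y=0 over L1,L3,L4,L5,L6:
L1 α=1/2: [117, 118, 149/2]
L3 α=1/2: [161/2, 119, 521/4]
L4 α=1/3: [389/3, 144, 691/6]
L5 α=1/6: [2461/18, 949/6, 4769/36]
L6 α=2/3: [9589/54, 3877/18, 12041/108]
→ [178, 215, 111]

(0,1) stack=L1,L3,L4,L5,L6; from [0,0,0]:
L1 α=2/3: [36, 80, 262/3]
L3 α=4/5: [836/5, 124, 578/3]
L4 α=1/8: [789/5, 229/2, 2257/12]
L5 α=1/3: [1978/15, 260/3, 2881/18]
L6 α=3/7: [1156/15, 2111/21, 12080/63]
rounded: [77, 101, 192]
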